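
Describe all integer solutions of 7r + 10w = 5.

Step 1: Compute gcd(7, 10) = 1.
Since 1 divides 5, solutions exist.

Step 2: Find a particular solution using extended Euclidean algorithm.
We get r₀ = 15, w₀ = -10.
Check: 7*15 + 10*-10 = 5 = 5 ✓

Step 3: Write the general solution.
r = 15 + (10/1)t = 15 + 10t
w = -10 - (7/1)t = -10 - 7t
for any integer t.

r = 15 + 10t, w = -10 - 7t for integer t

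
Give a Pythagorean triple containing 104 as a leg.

We need the other leg and hypotenuse such that 104² + x² = c².
Take x = 153, c = 185: 104² + 153² = 10816 + 23409 = 34225 = 185² ✓
Triple: (153, 104, 185)

(153, 104, 185)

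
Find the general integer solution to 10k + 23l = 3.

Step 1: Compute gcd(10, 23) = 1.
Since 1 divides 3, solutions exist.

Step 2: Find a particular solution using extended Euclidean algorithm.
We get k₀ = 21, l₀ = -9.
Check: 10*21 + 23*-9 = 3 = 3 ✓

Step 3: Write the general solution.
k = 21 + (23/1)t = 21 + 23t
l = -9 - (10/1)t = -9 - 10t
for any integer t.

k = 21 + 23t, l = -9 - 10t for integer t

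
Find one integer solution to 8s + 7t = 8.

Step 1: Check solvability.
gcd(8, 7) = 1
Since 1 divides 8, solutions exist.

Step 2: Apply extended Euclidean algorithm to find gcd.
We find integers such that 8*x0 + 7*y0 = 1

Step 3: Scale the particular solution.
Multiply by 8/1 = 8:
s = 8, t = -8

Step 4: Verify.
8*(8) + 7*(-8) = 8 = 8 ✓

s = 8, t = -8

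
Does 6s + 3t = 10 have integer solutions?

Step 1: Compute gcd(6, 3).
gcd(6, 3) = 3

Step 2: Check divisibility.
Does 3 divide 10? 10 = 3 x 3 + 1, so no.

By the theorem on linear Diophantine equations, 6s + 3t = 10 has integer solutions if and only if gcd(6, 3) divides 10. Since 3 does not divide 10, no solutions exist.

No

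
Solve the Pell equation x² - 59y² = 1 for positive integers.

We seek the smallest positive integers (x, y) with x² - 59y² = 1, i.e., x² = 59y² + 1.
Try successive y values:
y = 1: x² = 59·1² + 1 = 60, not a perfect square
y = 2: x² = 59·2² + 1 = 237, not a perfect square
y = 3: x² = 59·3² + 1 = 532, not a perfect square
... continuing the search (or via continued fractions) ...
y = 69: x² = 59·69² + 1 = 280900, x = 530 ✓

Verify: 530² - 59·69² = 280900 - 280899 = 1 ✓

x = 530, y = 69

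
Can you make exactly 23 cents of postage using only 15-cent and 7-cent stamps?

We need non-negative x, y with 15x + 7y = 23.
gcd(15, 7) = 1 divides 23, so integer solutions exist, but checking x = 0..1 shows none with y ≥ 0.
So 23 cannot be made with non-negative stamp counts.

No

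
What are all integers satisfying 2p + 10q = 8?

Step 1: Compute gcd(2, 10) = 2.
Since 2 divides 8, solutions exist.

Step 2: Find a particular solution using extended Euclidean algorithm.
We get p₀ = 4, q₀ = 0.
Check: 2*4 + 10*0 = 8 = 8 ✓

Step 3: Write the general solution.
p = 4 + (10/2)t = 4 + 5t
q = 0 - (2/2)t = 0 - 1t
for any integer t.

p = 4 + 5t, q = 0 - 1t for integer t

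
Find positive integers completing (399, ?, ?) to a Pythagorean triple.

We need the other leg and hypotenuse such that 399² + x² = c².
Take x = 40, c = 401: 399² + 40² = 159201 + 1600 = 160801 = 401² ✓
Triple: (399, 40, 401)

(399, 40, 401)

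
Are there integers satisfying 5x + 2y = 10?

Step 1: Compute gcd(5, 2).
gcd(5, 2) = 1

Step 2: Check divisibility.
Does 1 divide 10? 10 = 1 x 10, so yes.

By the theorem on linear Diophantine equations, 5x + 2y = 10 has integer solutions if and only if gcd(5, 2) divides 10. Since 1 | 10, solutions exist.

Yes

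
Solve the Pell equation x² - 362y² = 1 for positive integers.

We seek the smallest positive integers (x, y) with x² - 362y² = 1, i.e., x² = 362y² + 1.
Try successive y values:
y = 1: x² = 362·1² + 1 = 363, not a perfect square
y = 2: x² = 362·2² + 1 = 1449, not a perfect square
y = 3: x² = 362·3² + 1 = 3259, not a perfect square
... continuing the search (or via continued fractions) ...
y = 38: x² = 362·38² + 1 = 522729, x = 723 ✓

Verify: 723² - 362·38² = 522729 - 522728 = 1 ✓

x = 723, y = 38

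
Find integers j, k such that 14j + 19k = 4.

Step 1: Check solvability.
gcd(14, 19) = 1
Since 1 divides 4, solutions exist.

Step 2: Apply extended Euclidean algorithm to find gcd.
We find integers such that 14*x0 + 19*y0 = 1

Step 3: Scale the particular solution.
Multiply by 4/1 = 4:
j = -16, k = 12

Step 4: Verify.
14*(-16) + 19*(12) = 4 = 4 ✓

j = -16, k = 12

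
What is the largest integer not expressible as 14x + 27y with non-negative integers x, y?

For two coprime denominations a and b, the Frobenius number (largest value not representable as a non-negative combination) is ab - a - b.
Here gcd(14, 27) = 1, so they are coprime.
F(14, 27) = 14·27 - 14 - 27 = 378 - 41 = 337

337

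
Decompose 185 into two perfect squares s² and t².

We need to find integers s, t > 0 such that s² + t² = 185.
Trying s = 4: t² = 185 - 4² = 185 - 16 = 169
t = 13
Check: 4² + 13² = 16 + 169 = 185 ✓

185 = 4² + 13²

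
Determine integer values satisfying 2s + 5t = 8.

Step 1: Check solvability.
gcd(2, 5) = 1
Since 1 divides 8, solutions exist.

Step 2: Apply extended Euclidean algorithm to find gcd.
We find integers such that 2*x0 + 5*y0 = 1

Step 3: Scale the particular solution.
Multiply by 8/1 = 8:
s = -16, t = 8

Step 4: Verify.
2*(-16) + 5*(8) = 8 = 8 ✓

s = -16, t = 8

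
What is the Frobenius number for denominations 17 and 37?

For two coprime denominations a and b, the Frobenius number (largest value not representable as a non-negative combination) is ab - a - b.
Here gcd(17, 37) = 1, so they are coprime.
F(17, 37) = 17·37 - 17 - 37 = 629 - 54 = 575

575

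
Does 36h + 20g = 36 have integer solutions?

Step 1: Compute gcd(36, 20).
gcd(36, 20) = 4

Step 2: Check divisibility.
Does 4 divide 36? 36 = 4 x 9, so yes.

By the theorem on linear Diophantine equations, 36h + 20g = 36 has integer solutions if and only if gcd(36, 20) divides 36. Since 4 | 36, solutions exist.

Yes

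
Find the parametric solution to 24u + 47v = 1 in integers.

Step 1: Compute gcd(24, 47) = 1.
Since 1 divides 1, solutions exist.

Step 2: Find a particular solution using extended Euclidean algorithm.
We get u₀ = 2, v₀ = -1.
Check: 24*2 + 47*-1 = 1 = 1 ✓

Step 3: Write the general solution.
u = 2 + (47/1)t = 2 + 47t
v = -1 - (24/1)t = -1 - 24t
for any integer t.

u = 2 + 47t, v = -1 - 24t for integer t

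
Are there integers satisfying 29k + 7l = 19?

Step 1: Compute gcd(29, 7).
gcd(29, 7) = 1

Step 2: Check divisibility.
Does 1 divide 19? 19 = 1 x 19, so yes.

By the theorem on linear Diophantine equations, 29k + 7l = 19 has integer solutions if and only if gcd(29, 7) divides 19. Since 1 | 19, solutions exist.

Yes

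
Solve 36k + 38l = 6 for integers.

Step 1: Check solvability.
gcd(36, 38) = 2
Since 2 divides 6, solutions exist.

Step 2: Apply extended Euclidean algorithm to find gcd.
We find integers such that 36*x0 + 38*y0 = 2

Step 3: Scale the particular solution.
Multiply by 6/2 = 3:
k = -3, l = 3

Step 4: Verify.
36*(-3) + 38*(3) = 6 = 6 ✓

k = -3, l = 3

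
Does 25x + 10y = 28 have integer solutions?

Step 1: Compute gcd(25, 10).
gcd(25, 10) = 5

Step 2: Check divisibility.
Does 5 divide 28? 28 = 5 x 5 + 3, so no.

By the theorem on linear Diophantine equations, 25x + 10y = 28 has integer solutions if and only if gcd(25, 10) divides 28. Since 5 does not divide 28, no solutions exist.

No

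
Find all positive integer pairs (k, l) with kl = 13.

The positive divisors of 13 are: 1, 13.
Each divisor d gives the pair (d, 13/d):
(1, 13), (13, 1)

(1, 13), (13, 1)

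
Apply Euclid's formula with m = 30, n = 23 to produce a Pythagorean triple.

a = m² - n² = 30² - 23² = 900 - 529 = 371
b = 2mn = 2·30·23 = 1380
c = m² + n² = 900 + 529 = 1429
Verify: 371² + 1380² = 137641 + 1904400 = 2042041 = 1429² ✓

(371, 1380, 1429)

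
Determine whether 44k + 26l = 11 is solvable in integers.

Step 1: Compute gcd(44, 26).
gcd(44, 26) = 2

Step 2: Check divisibility.
Does 2 divide 11? 11 = 2 x 5 + 1, so no.

By the theorem on linear Diophantine equations, 44k + 26l = 11 has integer solutions if and only if gcd(44, 26) divides 11. Since 2 does not divide 11, no solutions exist.

No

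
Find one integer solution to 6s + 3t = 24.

Step 1: Check solvability.
gcd(6, 3) = 3
Since 3 divides 24, solutions exist.

Step 2: Apply extended Euclidean algorithm to find gcd.
We find integers such that 6*x0 + 3*y0 = 3

Step 3: Scale the particular solution.
Multiply by 24/3 = 8:
s = 0, t = 8

Step 4: Verify.
6*(0) + 3*(8) = 24 = 24 ✓

s = 0, t = 8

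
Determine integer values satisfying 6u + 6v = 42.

Step 1: Check solvability.
gcd(6, 6) = 6
Since 6 divides 42, solutions exist.

Step 2: Apply extended Euclidean algorithm to find gcd.
We find integers such that 6*x0 + 6*y0 = 6

Step 3: Scale the particular solution.
Multiply by 42/6 = 7:
u = 0, v = 7

Step 4: Verify.
6*(0) + 6*(7) = 42 = 42 ✓

u = 0, v = 7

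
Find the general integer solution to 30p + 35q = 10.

Step 1: Compute gcd(30, 35) = 5.
Since 5 divides 10, solutions exist.

Step 2: Find a particular solution using extended Euclidean algorithm.
We get p₀ = -2, q₀ = 2.
Check: 30*-2 + 35*2 = 10 = 10 ✓

Step 3: Write the general solution.
p = -2 + (35/5)t = -2 + 7t
q = 2 - (30/5)t = 2 - 6t
for any integer t.

p = -2 + 7t, q = 2 - 6t for integer t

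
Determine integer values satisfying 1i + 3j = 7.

Step 1: Check solvability.
gcd(1, 3) = 1
Since 1 divides 7, solutions exist.

Step 2: Apply extended Euclidean algorithm to find gcd.
We find integers such that 1*x0 + 3*y0 = 1

Step 3: Scale the particular solution.
Multiply by 7/1 = 7:
i = 7, j = 0

Step 4: Verify.
1*(7) + 3*(0) = 7 = 7 ✓

i = 7, j = 0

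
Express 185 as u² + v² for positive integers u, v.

We need to find integers u, v > 0 such that u² + v² = 185.
Trying u = 4: v² = 185 - 4² = 185 - 16 = 169
v = 13
Check: 4² + 13² = 16 + 169 = 185 ✓

185 = 4² + 13²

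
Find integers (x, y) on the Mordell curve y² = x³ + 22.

Try small integer x values and check whether x³ + 22 is a perfect square.
x = 3: x³ + 22 = 3³ + 22 = 27 + 22 = 49
Is 49 a perfect square? 7² = 49 ✓
So (x, y) = (3, -7) is a solution.

x = 3, y = -7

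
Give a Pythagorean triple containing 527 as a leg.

We need the other leg and hypotenuse such that 527² + x² = c².
Take x = 336, c = 625: 527² + 336² = 277729 + 112896 = 390625 = 625² ✓
Triple: (527, 336, 625)

(527, 336, 625)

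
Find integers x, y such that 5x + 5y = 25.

Step 1: Check solvability.
gcd(5, 5) = 5
Since 5 divides 25, solutions exist.

Step 2: Apply extended Euclidean algorithm to find gcd.
We find integers such that 5*x0 + 5*y0 = 5

Step 3: Scale the particular solution.
Multiply by 25/5 = 5:
x = 0, y = 5

Step 4: Verify.
5*(0) + 5*(5) = 25 = 25 ✓

x = 0, y = 5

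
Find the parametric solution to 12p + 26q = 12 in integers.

Step 1: Compute gcd(12, 26) = 2.
Since 2 divides 12, solutions exist.

Step 2: Find a particular solution using extended Euclidean algorithm.
We get p₀ = -12, q₀ = 6.
Check: 12*-12 + 26*6 = 12 = 12 ✓

Step 3: Write the general solution.
p = -12 + (26/2)t = -12 + 13t
q = 6 - (12/2)t = 6 - 6t
for any integer t.

p = -12 + 13t, q = 6 - 6t for integer t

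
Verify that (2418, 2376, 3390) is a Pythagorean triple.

Compute a² + b² = 2418² + 2376² = 5846724 + 5645376 = 11492100
Compute c² = 3390² = 11492100
Since 11492100 = 11492100, confirmed.

Yes, it is a Pythagorean triple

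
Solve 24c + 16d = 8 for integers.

Step 1: Check solvability.
gcd(24, 16) = 8
Since 8 divides 8, solutions exist.

Step 2: Apply extended Euclidean algorithm to find gcd.
We find integers such that 24*x0 + 16*y0 = 8

Step 3: Scale the particular solution.
Multiply by 8/8 = 1:
c = 1, d = -1

Step 4: Verify.
24*(1) + 16*(-1) = 8 = 8 ✓

c = 1, d = -1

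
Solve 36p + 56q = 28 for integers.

Step 1: Check solvability.
gcd(36, 56) = 4
Since 4 divides 28, solutions exist.

Step 2: Apply extended Euclidean algorithm to find gcd.
We find integers such that 36*x0 + 56*y0 = 4

Step 3: Scale the particular solution.
Multiply by 28/4 = 7:
p = -21, q = 14

Step 4: Verify.
36*(-21) + 56*(14) = 28 = 28 ✓

p = -21, q = 14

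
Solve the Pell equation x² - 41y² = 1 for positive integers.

We seek the smallest positive integers (x, y) with x² - 41y² = 1, i.e., x² = 41y² + 1.
Try successive y values:
y = 1: x² = 41·1² + 1 = 42, not a perfect square
y = 2: x² = 41·2² + 1 = 165, not a perfect square
y = 3: x² = 41·3² + 1 = 370, not a perfect square
... continuing the search (or via continued fractions) ...
y = 320: x² = 41·320² + 1 = 4198401, x = 2049 ✓

Verify: 2049² - 41·320² = 4198401 - 4198400 = 1 ✓

x = 2049, y = 320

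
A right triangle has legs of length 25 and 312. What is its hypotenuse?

c² = a² + b² = 25² + 312² = 625 + 97344 = 97969
c = 313

313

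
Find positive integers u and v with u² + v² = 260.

We need to find integers u, v > 0 such that u² + v² = 260.
Trying u = 2: v² = 260 - 2² = 260 - 4 = 256
v = 16
Check: 2² + 16² = 4 + 256 = 260 ✓

260 = 2² + 16²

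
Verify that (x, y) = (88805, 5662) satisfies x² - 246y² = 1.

Compute x² = 88805² = 7886328025
Compute 246y² = 246·5662² = 246·32058244 = 7886328024
x² - 246y² = 7886328025 - 7886328024 = 1
Since this equals 1, (88805, 5662) is a solution.

Yes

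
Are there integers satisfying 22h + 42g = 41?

Step 1: Compute gcd(22, 42).
gcd(22, 42) = 2

Step 2: Check divisibility.
Does 2 divide 41? 41 = 2 x 20 + 1, so no.

By the theorem on linear Diophantine equations, 22h + 42g = 41 has integer solutions if and only if gcd(22, 42) divides 41. Since 2 does not divide 41, no solutions exist.

No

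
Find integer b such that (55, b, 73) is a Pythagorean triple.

b² = c² - a² = 73² - 55² = 5329 - 3025 = 2304
b = sqrt(2304) = 48

48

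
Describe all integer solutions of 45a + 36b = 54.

Step 1: Compute gcd(45, 36) = 9.
Since 9 divides 54, solutions exist.

Step 2: Find a particular solution using extended Euclidean algorithm.
We get a₀ = 6, b₀ = -6.
Check: 45*6 + 36*-6 = 54 = 54 ✓

Step 3: Write the general solution.
a = 6 + (36/9)t = 6 + 4t
b = -6 - (45/9)t = -6 - 5t
for any integer t.

a = 6 + 4t, b = -6 - 5t for integer t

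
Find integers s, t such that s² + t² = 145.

We need to find integers s, t > 0 such that s² + t² = 145.
Trying s = 1: t² = 145 - 1² = 145 - 1 = 144
t = 12
Check: 1² + 12² = 1 + 144 = 145 ✓

145 = 1² + 12²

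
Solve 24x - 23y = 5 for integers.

Step 1: Check solvability.
gcd(24, 23) = 1
Since 1 divides 5, solutions exist.

Step 2: Apply extended Euclidean algorithm to find gcd.
We find integers such that 24*x0 + 23*y0 = 1

Step 3: Scale the particular solution.
Multiply by 5/1 = 5:
x = 5, y = 5

Step 4: Verify.
24*(5) - 23*(5) = 5 = 5 ✓

x = 5, y = 5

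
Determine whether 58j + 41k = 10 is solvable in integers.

Step 1: Compute gcd(58, 41).
gcd(58, 41) = 1

Step 2: Check divisibility.
Does 1 divide 10? 10 = 1 x 10, so yes.

By the theorem on linear Diophantine equations, 58j + 41k = 10 has integer solutions if and only if gcd(58, 41) divides 10. Since 1 | 10, solutions exist.

Yes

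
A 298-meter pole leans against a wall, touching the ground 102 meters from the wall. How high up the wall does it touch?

The ladder, wall, and ground form a right triangle with hypotenuse 298 and one leg 102.
By the Pythagorean theorem: h² = 298² - 102² = 88804 - 10404 = 78400
h = √78400 = 280 meters

280 meters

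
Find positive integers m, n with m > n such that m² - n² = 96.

Factor: m² - n² = (m+n)(m-n) = 96.
We need two factors of 96 with the same parity.
Use m+n = 48 and m-n = 2 (product 48·2 = 96).
Adding: 2m = 50, so m = 25.
Subtracting: 2n = 46, so n = 23.
Check: 25² - 23² = 625 - 529 = 96 ✓

m = 25, n = 23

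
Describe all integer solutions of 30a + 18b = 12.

Step 1: Compute gcd(30, 18) = 6.
Since 6 divides 12, solutions exist.

Step 2: Find a particular solution using extended Euclidean algorithm.
We get a₀ = -2, b₀ = 4.
Check: 30*-2 + 18*4 = 12 = 12 ✓

Step 3: Write the general solution.
a = -2 + (18/6)t = -2 + 3t
b = 4 - (30/6)t = 4 - 5t
for any integer t.

a = -2 + 3t, b = 4 - 5t for integer t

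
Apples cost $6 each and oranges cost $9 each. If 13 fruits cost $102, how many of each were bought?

Let a = apples, o = oranges.
a + o = 13
6a + 9o = 102
Substitute o = 13 - a:
6a + 9(13 - a) = 102
(6 - 9)a = 102 - 117
-3a = -15
a = 5, o = 13 - 5 = 8

Apples: 5, Oranges: 8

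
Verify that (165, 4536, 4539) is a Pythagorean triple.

Compute a² + b² = 165² + 4536² = 27225 + 20575296 = 20602521
Compute c² = 4539² = 20602521
Since 20602521 = 20602521, confirmed.

Yes, it is a Pythagorean triple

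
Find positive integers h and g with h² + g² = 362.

We need to find integers h, g > 0 such that h² + g² = 362.
Trying h = 1: g² = 362 - 1² = 362 - 1 = 361
g = 19
Check: 1² + 19² = 1 + 361 = 362 ✓

362 = 1² + 19²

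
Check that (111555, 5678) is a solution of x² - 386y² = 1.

Compute x² = 111555² = 12444518025
Compute 386y² = 386·5678² = 386·32239684 = 12444518024
x² - 386y² = 12444518025 - 12444518024 = 1
Since this equals 1, (111555, 5678) is a solution.

Yes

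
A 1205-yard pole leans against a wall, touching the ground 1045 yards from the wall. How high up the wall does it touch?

The ladder, wall, and ground form a right triangle with hypotenuse 1205 and one leg 1045.
By the Pythagorean theorem: h² = 1205² - 1045² = 1452025 - 1092025 = 360000
h = √360000 = 600 yards

600 yards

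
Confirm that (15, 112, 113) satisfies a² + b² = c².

Compute a² + b² = 15² + 112² = 225 + 12544 = 12769
Compute c² = 113² = 12769
Since 12769 = 12769, confirmed.

Yes, it is a Pythagorean triple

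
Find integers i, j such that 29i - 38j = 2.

Step 1: Check solvability.
gcd(29, 38) = 1
Since 1 divides 2, solutions exist.

Step 2: Apply extended Euclidean algorithm to find gcd.
We find integers such that 29*x0 + 38*y0 = 1

Step 3: Scale the particular solution.
Multiply by 2/1 = 2:
i = -34, j = -26

Step 4: Verify.
29*(-34) - 38*(-26) = 2 = 2 ✓

i = -34, j = -26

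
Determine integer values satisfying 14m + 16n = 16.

Step 1: Check solvability.
gcd(14, 16) = 2
Since 2 divides 16, solutions exist.

Step 2: Apply extended Euclidean algorithm to find gcd.
We find integers such that 14*x0 + 16*y0 = 2

Step 3: Scale the particular solution.
Multiply by 16/2 = 8:
m = -8, n = 8

Step 4: Verify.
14*(-8) + 16*(8) = 16 = 16 ✓

m = -8, n = 8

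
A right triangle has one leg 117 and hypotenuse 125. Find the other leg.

b² = c² - a² = 15625 - 13689 = 1936
b = 44

44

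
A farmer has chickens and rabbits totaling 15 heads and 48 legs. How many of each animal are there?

Let c = chickens, r = rabbits.
Heads: c + r = 15
Legs: 2c + 4r = 48
From the first equation, c = 15 - r. Substitute:
2(15 - r) + 4r = 48
30 + 2r = 48
r = (48 - 30)/2 = 9
c = 15 - 9 = 6

Chickens: 6, Rabbits: 9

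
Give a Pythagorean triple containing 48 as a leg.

We need the other leg and hypotenuse such that 48² + x² = c².
Take x = 55, c = 73: 48² + 55² = 2304 + 3025 = 5329 = 73² ✓
Triple: (55, 48, 73)

(55, 48, 73)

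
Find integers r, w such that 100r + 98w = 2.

Step 1: Check solvability.
gcd(100, 98) = 2
Since 2 divides 2, solutions exist.

Step 2: Apply extended Euclidean algorithm to find gcd.
We find integers such that 100*x0 + 98*y0 = 2

Step 3: Scale the particular solution.
Multiply by 2/2 = 1:
r = 1, w = -1

Step 4: Verify.
100*(1) + 98*(-1) = 2 = 2 ✓

r = 1, w = -1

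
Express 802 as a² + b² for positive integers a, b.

We need to find integers a, b > 0 such that a² + b² = 802.
Trying a = 19: b² = 802 - 19² = 802 - 361 = 441
b = 21
Check: 19² + 21² = 361 + 441 = 802 ✓

802 = 19² + 21²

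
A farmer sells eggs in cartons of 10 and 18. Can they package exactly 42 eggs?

We need non-negative a, b with 10a + 18b = 42.
gcd(10, 18) = 2 divides 42, but no a in [0, 4] gives non-negative b.

No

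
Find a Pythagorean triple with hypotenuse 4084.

We need a² + b² = 4084² = 16679056.
Trying: 3116² + 2640² = 9709456 + 6969600 = 16679056 ✓

(3116, 2640, 4084)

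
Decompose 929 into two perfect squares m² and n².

We need to find integers m, n > 0 such that m² + n² = 929.
Trying m = 20: n² = 929 - 20² = 929 - 400 = 529
n = 23
Check: 20² + 23² = 400 + 529 = 929 ✓

929 = 20² + 23²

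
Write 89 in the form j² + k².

We need to find integers j, k > 0 such that j² + k² = 89.
Trying j = 5: k² = 89 - 5² = 89 - 25 = 64
k = 8
Check: 5² + 8² = 25 + 64 = 89 ✓

89 = 5² + 8²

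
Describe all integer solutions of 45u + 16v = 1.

Step 1: Compute gcd(45, 16) = 1.
Since 1 divides 1, solutions exist.

Step 2: Find a particular solution using extended Euclidean algorithm.
We get u₀ = 5, v₀ = -14.
Check: 45*5 + 16*-14 = 1 = 1 ✓

Step 3: Write the general solution.
u = 5 + (16/1)t = 5 + 16t
v = -14 - (45/1)t = -14 - 45t
for any integer t.

u = 5 + 16t, v = -14 - 45t for integer t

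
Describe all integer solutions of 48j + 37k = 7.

Step 1: Compute gcd(48, 37) = 1.
Since 1 divides 7, solutions exist.

Step 2: Find a particular solution using extended Euclidean algorithm.
We get j₀ = -70, k₀ = 91.
Check: 48*-70 + 37*91 = 7 = 7 ✓

Step 3: Write the general solution.
j = -70 + (37/1)t = -70 + 37t
k = 91 - (48/1)t = 91 - 48t
for any integer t.

j = -70 + 37t, k = 91 - 48t for integer t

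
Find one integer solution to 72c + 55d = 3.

Step 1: Check solvability.
gcd(72, 55) = 1
Since 1 divides 3, solutions exist.

Step 2: Apply extended Euclidean algorithm to find gcd.
We find integers such that 72*x0 + 55*y0 = 1

Step 3: Scale the particular solution.
Multiply by 3/1 = 3:
c = 39, d = -51

Step 4: Verify.
72*(39) + 55*(-51) = 3 = 3 ✓

c = 39, d = -51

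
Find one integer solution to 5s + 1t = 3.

Step 1: Check solvability.
gcd(5, 1) = 1
Since 1 divides 3, solutions exist.

Step 2: Apply extended Euclidean algorithm to find gcd.
We find integers such that 5*x0 + 1*y0 = 1

Step 3: Scale the particular solution.
Multiply by 3/1 = 3:
s = 0, t = 3

Step 4: Verify.
5*(0) + 1*(3) = 3 = 3 ✓

s = 0, t = 3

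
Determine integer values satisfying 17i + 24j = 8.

Step 1: Check solvability.
gcd(17, 24) = 1
Since 1 divides 8, solutions exist.

Step 2: Apply extended Euclidean algorithm to find gcd.
We find integers such that 17*x0 + 24*y0 = 1

Step 3: Scale the particular solution.
Multiply by 8/1 = 8:
i = -56, j = 40

Step 4: Verify.
17*(-56) + 24*(40) = 8 = 8 ✓

i = -56, j = 40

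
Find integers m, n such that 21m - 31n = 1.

Step 1: Check solvability.
gcd(21, 31) = 1
Since 1 divides 1, solutions exist.

Step 2: Apply extended Euclidean algorithm to find gcd.
We find integers such that 21*x0 + 31*y0 = 1

Step 3: Scale the particular solution.
Multiply by 1/1 = 1:
m = 3, n = 2

Step 4: Verify.
21*(3) - 31*(2) = 1 = 1 ✓

m = 3, n = 2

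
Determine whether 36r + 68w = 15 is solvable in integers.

Step 1: Compute gcd(36, 68).
gcd(36, 68) = 4

Step 2: Check divisibility.
Does 4 divide 15? 15 = 4 x 3 + 3, so no.

By the theorem on linear Diophantine equations, 36r + 68w = 15 has integer solutions if and only if gcd(36, 68) divides 15. Since 4 does not divide 15, no solutions exist.

No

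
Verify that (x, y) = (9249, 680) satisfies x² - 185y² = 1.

Compute x² = 9249² = 85544001
Compute 185y² = 185·680² = 185·462400 = 85544000
x² - 185y² = 85544001 - 85544000 = 1
Since this equals 1, (9249, 680) is a solution.

Yes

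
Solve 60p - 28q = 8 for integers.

Step 1: Check solvability.
gcd(60, 28) = 4
Since 4 divides 8, solutions exist.

Step 2: Apply extended Euclidean algorithm to find gcd.
We find integers such that 60*x0 + 28*y0 = 4

Step 3: Scale the particular solution.
Multiply by 8/4 = 2:
p = 2, q = 4

Step 4: Verify.
60*(2) - 28*(4) = 8 = 8 ✓

p = 2, q = 4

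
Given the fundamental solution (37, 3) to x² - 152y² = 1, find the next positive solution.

Solutions to x² - Dy² = 1 are generated by powers of (x₀ + y₀√D).
The next solution satisfies x₁ + y₁√152 = (x₀ + y₀√152)², giving:
x₁ = x₀² + 152y₀² = 37² + 152·3² = 1369 + 1368 = 2737
y₁ = 2x₀y₀ = 2·37·3 = 222

Verify: 2737² - 152·222² = 7491169 - 7491168 = 1 ✓

x = 2737, y = 222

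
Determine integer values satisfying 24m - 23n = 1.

Step 1: Check solvability.
gcd(24, 23) = 1
Since 1 divides 1, solutions exist.

Step 2: Apply extended Euclidean algorithm to find gcd.
We find integers such that 24*x0 + 23*y0 = 1

Step 3: Scale the particular solution.
Multiply by 1/1 = 1:
m = 1, n = 1

Step 4: Verify.
24*(1) - 23*(1) = 1 = 1 ✓

m = 1, n = 1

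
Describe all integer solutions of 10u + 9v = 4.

Step 1: Compute gcd(10, 9) = 1.
Since 1 divides 4, solutions exist.

Step 2: Find a particular solution using extended Euclidean algorithm.
We get u₀ = 4, v₀ = -4.
Check: 10*4 + 9*-4 = 4 = 4 ✓

Step 3: Write the general solution.
u = 4 + (9/1)t = 4 + 9t
v = -4 - (10/1)t = -4 - 10t
for any integer t.

u = 4 + 9t, v = -4 - 10t for integer t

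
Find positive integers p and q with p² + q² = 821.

We need to find integers p, q > 0 such that p² + q² = 821.
Trying p = 14: q² = 821 - 14² = 821 - 196 = 625
q = 25
Check: 14² + 25² = 196 + 625 = 821 ✓

821 = 14² + 25²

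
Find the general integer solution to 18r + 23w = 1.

Step 1: Compute gcd(18, 23) = 1.
Since 1 divides 1, solutions exist.

Step 2: Find a particular solution using extended Euclidean algorithm.
We get r₀ = 9, w₀ = -7.
Check: 18*9 + 23*-7 = 1 = 1 ✓

Step 3: Write the general solution.
r = 9 + (23/1)t = 9 + 23t
w = -7 - (18/1)t = -7 - 18t
for any integer t.

r = 9 + 23t, w = -7 - 18t for integer t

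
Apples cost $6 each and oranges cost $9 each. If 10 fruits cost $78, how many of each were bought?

Let a = apples, o = oranges.
a + o = 10
6a + 9o = 78
Substitute o = 10 - a:
6a + 9(10 - a) = 78
(6 - 9)a = 78 - 90
-3a = -12
a = 4, o = 10 - 4 = 6

Apples: 4, Oranges: 6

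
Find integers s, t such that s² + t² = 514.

We need to find integers s, t > 0 such that s² + t² = 514.
Trying s = 15: t² = 514 - 15² = 514 - 225 = 289
t = 17
Check: 15² + 17² = 225 + 289 = 514 ✓

514 = 15² + 17²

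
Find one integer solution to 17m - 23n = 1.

Step 1: Check solvability.
gcd(17, 23) = 1
Since 1 divides 1, solutions exist.

Step 2: Apply extended Euclidean algorithm to find gcd.
We find integers such that 17*x0 + 23*y0 = 1

Step 3: Scale the particular solution.
Multiply by 1/1 = 1:
m = -4, n = -3

Step 4: Verify.
17*(-4) - 23*(-3) = 1 = 1 ✓

m = -4, n = -3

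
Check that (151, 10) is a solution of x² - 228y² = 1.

Compute x² = 151² = 22801
Compute 228y² = 228·10² = 228·100 = 22800
x² - 228y² = 22801 - 22800 = 1
Since this equals 1, (151, 10) is a solution.

Yes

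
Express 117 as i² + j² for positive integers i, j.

We need to find integers i, j > 0 such that i² + j² = 117.
Trying i = 6: j² = 117 - 6² = 117 - 36 = 81
j = 9
Check: 6² + 9² = 36 + 81 = 117 ✓

117 = 6² + 9²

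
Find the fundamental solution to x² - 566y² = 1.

We seek the smallest positive integers (x, y) with x² - 566y² = 1, i.e., x² = 566y² + 1.
Try successive y values:
y = 1: x² = 566·1² + 1 = 567, not a perfect square
y = 2: x² = 566·2² + 1 = 2265, not a perfect square
y = 3: x² = 566·3² + 1 = 5095, not a perfect square
... continuing the search (or via continued fractions) ...
y = 4018758: x² = 566·4018758² + 1 = 9141135378211225, x = 95609285 ✓

Verify: 95609285² - 566·4018758² = 9141135378211225 - 9141135378211224 = 1 ✓

x = 95609285, y = 4018758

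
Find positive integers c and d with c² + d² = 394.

We need to find integers c, d > 0 such that c² + d² = 394.
Trying c = 13: d² = 394 - 13² = 394 - 169 = 225
d = 15
Check: 13² + 15² = 169 + 225 = 394 ✓

394 = 13² + 15²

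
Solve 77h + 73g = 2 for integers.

Step 1: Check solvability.
gcd(77, 73) = 1
Since 1 divides 2, solutions exist.

Step 2: Apply extended Euclidean algorithm to find gcd.
We find integers such that 77*x0 + 73*y0 = 1

Step 3: Scale the particular solution.
Multiply by 2/1 = 2:
h = -36, g = 38

Step 4: Verify.
77*(-36) + 73*(38) = 2 = 2 ✓

h = -36, g = 38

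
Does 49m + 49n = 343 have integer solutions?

Step 1: Compute gcd(49, 49).
gcd(49, 49) = 49

Step 2: Check divisibility.
Does 49 divide 343? 343 = 49 x 7, so yes.

By the theorem on linear Diophantine equations, 49m + 49n = 343 has integer solutions if and only if gcd(49, 49) divides 343. Since 49 | 343, solutions exist.

Yes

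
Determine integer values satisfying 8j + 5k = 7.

Step 1: Check solvability.
gcd(8, 5) = 1
Since 1 divides 7, solutions exist.

Step 2: Apply extended Euclidean algorithm to find gcd.
We find integers such that 8*x0 + 5*y0 = 1

Step 3: Scale the particular solution.
Multiply by 7/1 = 7:
j = 14, k = -21

Step 4: Verify.
8*(14) + 5*(-21) = 7 = 7 ✓

j = 14, k = -21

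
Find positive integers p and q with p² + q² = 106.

We need to find integers p, q > 0 such that p² + q² = 106.
Trying p = 5: q² = 106 - 5² = 106 - 25 = 81
q = 9
Check: 5² + 9² = 25 + 81 = 106 ✓

106 = 5² + 9²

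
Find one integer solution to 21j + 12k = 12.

Step 1: Check solvability.
gcd(21, 12) = 3
Since 3 divides 12, solutions exist.

Step 2: Apply extended Euclidean algorithm to find gcd.
We find integers such that 21*x0 + 12*y0 = 3

Step 3: Scale the particular solution.
Multiply by 12/3 = 4:
j = -4, k = 8

Step 4: Verify.
21*(-4) + 12*(8) = 12 = 12 ✓

j = -4, k = 8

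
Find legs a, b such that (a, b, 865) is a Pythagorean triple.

We need a² + b² = 865² = 748225.
Trying: 287² + 816² = 82369 + 665856 = 748225 ✓

(287, 816, 865)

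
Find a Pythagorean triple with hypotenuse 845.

We need a² + b² = 845² = 714025.
Trying: 123² + 836² = 15129 + 698896 = 714025 ✓

(123, 836, 845)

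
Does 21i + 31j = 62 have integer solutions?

Step 1: Compute gcd(21, 31).
gcd(21, 31) = 1

Step 2: Check divisibility.
Does 1 divide 62? 62 = 1 x 62, so yes.

By the theorem on linear Diophantine equations, 21i + 31j = 62 has integer solutions if and only if gcd(21, 31) divides 62. Since 1 | 62, solutions exist.

Yes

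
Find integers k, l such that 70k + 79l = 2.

Step 1: Check solvability.
gcd(70, 79) = 1
Since 1 divides 2, solutions exist.

Step 2: Apply extended Euclidean algorithm to find gcd.
We find integers such that 70*x0 + 79*y0 = 1

Step 3: Scale the particular solution.
Multiply by 2/1 = 2:
k = 70, l = -62

Step 4: Verify.
70*(70) + 79*(-62) = 2 = 2 ✓

k = 70, l = -62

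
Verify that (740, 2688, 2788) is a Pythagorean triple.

Compute a² + b² = 740² + 2688² = 547600 + 7225344 = 7772944
Compute c² = 2788² = 7772944
Since 7772944 = 7772944, confirmed.

Yes, it is a Pythagorean triple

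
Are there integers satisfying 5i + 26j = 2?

Step 1: Compute gcd(5, 26).
gcd(5, 26) = 1

Step 2: Check divisibility.
Does 1 divide 2? 2 = 1 x 2, so yes.

By the theorem on linear Diophantine equations, 5i + 26j = 2 has integer solutions if and only if gcd(5, 26) divides 2. Since 1 | 2, solutions exist.

Yes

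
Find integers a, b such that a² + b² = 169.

We need to find integers a, b > 0 such that a² + b² = 169.
Trying a = 5: b² = 169 - 5² = 169 - 25 = 144
b = 12
Check: 5² + 12² = 25 + 144 = 169 ✓

169 = 5² + 12²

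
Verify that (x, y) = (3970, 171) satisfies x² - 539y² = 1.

Compute x² = 3970² = 15760900
Compute 539y² = 539·171² = 539·29241 = 15760899
x² - 539y² = 15760900 - 15760899 = 1
Since this equals 1, (3970, 171) is a solution.

Yes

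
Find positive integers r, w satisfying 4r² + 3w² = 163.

Try small values of r and check whether (163 - 4r²)/3 is a perfect square.
r = 2: 4·2² = 16, so 3w² = 163 - 16 = 147, giving w² = 49, w = 7.
Check: 4·2² + 3·7² = 16 + 147 = 163 ✓

r = 2, w = 7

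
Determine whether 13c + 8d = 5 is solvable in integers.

Step 1: Compute gcd(13, 8).
gcd(13, 8) = 1

Step 2: Check divisibility.
Does 1 divide 5? 5 = 1 x 5, so yes.

By the theorem on linear Diophantine equations, 13c + 8d = 5 has integer solutions if and only if gcd(13, 8) divides 5. Since 1 | 5, solutions exist.

Yes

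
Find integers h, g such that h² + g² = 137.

We need to find integers h, g > 0 such that h² + g² = 137.
Trying h = 4: g² = 137 - 4² = 137 - 16 = 121
g = 11
Check: 4² + 11² = 16 + 121 = 137 ✓

137 = 4² + 11²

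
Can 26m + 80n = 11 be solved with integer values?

Step 1: Compute gcd(26, 80).
gcd(26, 80) = 2

Step 2: Check divisibility.
Does 2 divide 11? 11 = 2 x 5 + 1, so no.

By the theorem on linear Diophantine equations, 26m + 80n = 11 has integer solutions if and only if gcd(26, 80) divides 11. Since 2 does not divide 11, no solutions exist.

No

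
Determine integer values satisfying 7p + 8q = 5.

Step 1: Check solvability.
gcd(7, 8) = 1
Since 1 divides 5, solutions exist.

Step 2: Apply extended Euclidean algorithm to find gcd.
We find integers such that 7*x0 + 8*y0 = 1

Step 3: Scale the particular solution.
Multiply by 5/1 = 5:
p = -5, q = 5

Step 4: Verify.
7*(-5) + 8*(5) = 5 = 5 ✓

p = -5, q = 5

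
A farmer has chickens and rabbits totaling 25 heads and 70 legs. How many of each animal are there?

Let c = chickens, r = rabbits.
Heads: c + r = 25
Legs: 2c + 4r = 70
From the first equation, c = 25 - r. Substitute:
2(25 - r) + 4r = 70
50 + 2r = 70
r = (70 - 50)/2 = 10
c = 25 - 10 = 15

Chickens: 15, Rabbits: 10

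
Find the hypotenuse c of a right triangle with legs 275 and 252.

c² = a² + b² = 275² + 252² = 75625 + 63504 = 139129
c = sqrt(139129) = 373

373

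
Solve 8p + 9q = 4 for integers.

Step 1: Check solvability.
gcd(8, 9) = 1
Since 1 divides 4, solutions exist.

Step 2: Apply extended Euclidean algorithm to find gcd.
We find integers such that 8*x0 + 9*y0 = 1

Step 3: Scale the particular solution.
Multiply by 4/1 = 4:
p = -4, q = 4

Step 4: Verify.
8*(-4) + 9*(4) = 4 = 4 ✓

p = -4, q = 4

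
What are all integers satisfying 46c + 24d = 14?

Step 1: Compute gcd(46, 24) = 2.
Since 2 divides 14, solutions exist.

Step 2: Find a particular solution using extended Euclidean algorithm.
We get c₀ = -7, d₀ = 14.
Check: 46*-7 + 24*14 = 14 = 14 ✓

Step 3: Write the general solution.
c = -7 + (24/2)t = -7 + 12t
d = 14 - (46/2)t = 14 - 23t
for any integer t.

c = -7 + 12t, d = 14 - 23t for integer t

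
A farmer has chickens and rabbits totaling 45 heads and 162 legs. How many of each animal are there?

Let c = chickens, r = rabbits.
Heads: c + r = 45
Legs: 2c + 4r = 162
From the first equation, c = 45 - r. Substitute:
2(45 - r) + 4r = 162
90 + 2r = 162
r = (162 - 90)/2 = 36
c = 45 - 36 = 9

Chickens: 9, Rabbits: 36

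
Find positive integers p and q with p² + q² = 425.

We need to find integers p, q > 0 such that p² + q² = 425.
Trying p = 5: q² = 425 - 5² = 425 - 25 = 400
q = 20
Check: 5² + 20² = 25 + 400 = 425 ✓

425 = 5² + 20²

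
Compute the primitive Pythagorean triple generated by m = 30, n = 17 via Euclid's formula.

a = m² - n² = 900 - 289 = 611
b = 2mn = 2·30·17 = 1020
c = m² + n² = 900 + 289 = 1189
Verify: 611² + 1020² = 373321 + 1040400 = 1413721 = 1189² ✓

(611, 1020, 1189)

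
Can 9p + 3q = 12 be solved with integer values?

Step 1: Compute gcd(9, 3).
gcd(9, 3) = 3

Step 2: Check divisibility.
Does 3 divide 12? 12 = 3 x 4, so yes.

By the theorem on linear Diophantine equations, 9p + 3q = 12 has integer solutions if and only if gcd(9, 3) divides 12. Since 3 | 12, solutions exist.

Yes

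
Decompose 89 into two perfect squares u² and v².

We need to find integers u, v > 0 such that u² + v² = 89.
Trying u = 5: v² = 89 - 5² = 89 - 25 = 64
v = 8
Check: 5² + 8² = 25 + 64 = 89 ✓

89 = 5² + 8²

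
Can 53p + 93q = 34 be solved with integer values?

Step 1: Compute gcd(53, 93).
gcd(53, 93) = 1

Step 2: Check divisibility.
Does 1 divide 34? 34 = 1 x 34, so yes.

By the theorem on linear Diophantine equations, 53p + 93q = 34 has integer solutions if and only if gcd(53, 93) divides 34. Since 1 | 34, solutions exist.

Yes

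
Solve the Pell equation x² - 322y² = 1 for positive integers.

We seek the smallest positive integers (x, y) with x² - 322y² = 1, i.e., x² = 322y² + 1.
Try successive y values:
y = 1: x² = 322·1² + 1 = 323, not a perfect square
y = 2: x² = 322·2² + 1 = 1289, not a perfect square
y = 3: x² = 322·3² + 1 = 2899, not a perfect square
... continuing the search (or via continued fractions) ...
y = 18: x² = 322·18² + 1 = 104329, x = 323 ✓

Verify: 323² - 322·18² = 104329 - 104328 = 1 ✓

x = 323, y = 18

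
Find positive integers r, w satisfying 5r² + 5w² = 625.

Try small values of r and check whether (625 - 5r²)/5 is a perfect square.
r = 5: 5·5² = 125, so 5w² = 625 - 125 = 500, giving w² = 100, w = 10.
Check: 5·5² + 5·10² = 125 + 500 = 625 ✓

r = 5, w = 10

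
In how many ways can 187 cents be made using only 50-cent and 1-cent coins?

We need non-negative integers (x, y) with 50x + 1y = 187.
For each x from 0 to 3, check if (187 - 50x) is a non-negative multiple of 1.
Solutions (x, y): (0,187), (1,137), (2,87), (3,37)
Count: 4

4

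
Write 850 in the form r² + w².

We need to find integers r, w > 0 such that r² + w² = 850.
Trying r = 3: w² = 850 - 3² = 850 - 9 = 841
w = 29
Check: 3² + 29² = 9 + 841 = 850 ✓

850 = 3² + 29²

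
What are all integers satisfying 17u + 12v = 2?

Step 1: Compute gcd(17, 12) = 1.
Since 1 divides 2, solutions exist.

Step 2: Find a particular solution using extended Euclidean algorithm.
We get u₀ = 10, v₀ = -14.
Check: 17*10 + 12*-14 = 2 = 2 ✓

Step 3: Write the general solution.
u = 10 + (12/1)t = 10 + 12t
v = -14 - (17/1)t = -14 - 17t
for any integer t.

u = 10 + 12t, v = -14 - 17t for integer t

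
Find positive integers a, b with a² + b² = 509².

We need a² + b² = 509² = 259081.
Trying: 459² + 220² = 210681 + 48400 = 259081 ✓

(459, 220, 509)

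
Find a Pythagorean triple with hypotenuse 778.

We need a² + b² = 778² = 605284.
Trying: 378² + 680² = 142884 + 462400 = 605284 ✓

(378, 680, 778)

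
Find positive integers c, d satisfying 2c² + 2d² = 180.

Try small values of c and check whether (180 - 2c²)/2 is a perfect square.
c = 9: 2·9² = 162, so 2d² = 180 - 162 = 18, giving d² = 9, d = 3.
Check: 2·9² + 2·3² = 162 + 18 = 180 ✓

c = 9, d = 3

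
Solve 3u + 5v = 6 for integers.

Step 1: Check solvability.
gcd(3, 5) = 1
Since 1 divides 6, solutions exist.

Step 2: Apply extended Euclidean algorithm to find gcd.
We find integers such that 3*x0 + 5*y0 = 1

Step 3: Scale the particular solution.
Multiply by 6/1 = 6:
u = 12, v = -6

Step 4: Verify.
3*(12) + 5*(-6) = 6 = 6 ✓

u = 12, v = -6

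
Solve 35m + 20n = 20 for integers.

Step 1: Check solvability.
gcd(35, 20) = 5
Since 5 divides 20, solutions exist.

Step 2: Apply extended Euclidean algorithm to find gcd.
We find integers such that 35*x0 + 20*y0 = 5

Step 3: Scale the particular solution.
Multiply by 20/5 = 4:
m = -4, n = 8

Step 4: Verify.
35*(-4) + 20*(8) = 20 = 20 ✓

m = -4, n = 8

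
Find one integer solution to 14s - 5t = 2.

Step 1: Check solvability.
gcd(14, 5) = 1
Since 1 divides 2, solutions exist.

Step 2: Apply extended Euclidean algorithm to find gcd.
We find integers such that 14*x0 + 5*y0 = 1

Step 3: Scale the particular solution.
Multiply by 2/1 = 2:
s = -2, t = -6

Step 4: Verify.
14*(-2) - 5*(-6) = 2 = 2 ✓

s = -2, t = -6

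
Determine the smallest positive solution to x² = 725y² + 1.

We seek the smallest positive integers (x, y) with x² - 725y² = 1, i.e., x² = 725y² + 1.
Try successive y values:
y = 1: x² = 725·1² + 1 = 726, not a perfect square
y = 2: x² = 725·2² + 1 = 2901, not a perfect square
y = 3: x² = 725·3² + 1 = 6526, not a perfect square
... continuing the search (or via continued fractions) ...
y = 364: x² = 725·364² + 1 = 96059601, x = 9801 ✓

Verify: 9801² - 725·364² = 96059601 - 96059600 = 1 ✓

x = 9801, y = 364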